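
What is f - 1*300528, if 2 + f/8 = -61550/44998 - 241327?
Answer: -50199115040/22499 ≈ -2.2312e+6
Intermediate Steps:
f = -43437535568/22499 (f = -16 + 8*(-61550/44998 - 241327) = -16 + 8*(-61550*1/44998 - 241327) = -16 + 8*(-30775/22499 - 241327) = -16 + 8*(-5429646948/22499) = -16 - 43437175584/22499 = -43437535568/22499 ≈ -1.9306e+6)
f - 1*300528 = -43437535568/22499 - 1*300528 = -43437535568/22499 - 300528 = -50199115040/22499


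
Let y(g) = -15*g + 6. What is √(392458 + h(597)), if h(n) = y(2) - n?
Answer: √391837 ≈ 625.97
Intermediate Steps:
y(g) = 6 - 15*g
h(n) = -24 - n (h(n) = (6 - 15*2) - n = (6 - 30) - n = -24 - n)
√(392458 + h(597)) = √(392458 + (-24 - 1*597)) = √(392458 + (-24 - 597)) = √(392458 - 621) = √391837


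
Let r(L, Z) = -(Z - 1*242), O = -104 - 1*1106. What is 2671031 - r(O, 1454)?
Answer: 2672243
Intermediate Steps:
O = -1210 (O = -104 - 1106 = -1210)
r(L, Z) = 242 - Z (r(L, Z) = -(Z - 242) = -(-242 + Z) = 242 - Z)
2671031 - r(O, 1454) = 2671031 - (242 - 1*1454) = 2671031 - (242 - 1454) = 2671031 - 1*(-1212) = 2671031 + 1212 = 2672243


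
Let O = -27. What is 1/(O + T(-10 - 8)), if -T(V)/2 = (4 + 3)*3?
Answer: -1/69 ≈ -0.014493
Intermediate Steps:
T(V) = -42 (T(V) = -2*(4 + 3)*3 = -14*3 = -2*21 = -42)
1/(O + T(-10 - 8)) = 1/(-27 - 42) = 1/(-69) = -1/69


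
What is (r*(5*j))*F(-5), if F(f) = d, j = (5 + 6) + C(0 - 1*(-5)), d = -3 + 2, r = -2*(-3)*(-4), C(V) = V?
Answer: 1920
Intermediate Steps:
r = -24 (r = 6*(-4) = -24)
d = -1
j = 16 (j = (5 + 6) + (0 - 1*(-5)) = 11 + (0 + 5) = 11 + 5 = 16)
F(f) = -1
(r*(5*j))*F(-5) = -120*16*(-1) = -24*80*(-1) = -1920*(-1) = 1920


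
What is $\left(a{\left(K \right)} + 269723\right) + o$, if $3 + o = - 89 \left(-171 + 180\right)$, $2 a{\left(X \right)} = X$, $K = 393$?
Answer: $\frac{538231}{2} \approx 2.6912 \cdot 10^{5}$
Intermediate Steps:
$a{\left(X \right)} = \frac{X}{2}$
$o = -804$ ($o = -3 - 89 \left(-171 + 180\right) = -3 - 801 = -804$)
$\left(a{\left(K \right)} + 269723\right) + o = \left(\frac{1}{2} \cdot 393 + 269723\right) - 804 = \left(\frac{393}{2} + 269723\right) - 804 = \frac{539839}{2} - 804 = \frac{538231}{2}$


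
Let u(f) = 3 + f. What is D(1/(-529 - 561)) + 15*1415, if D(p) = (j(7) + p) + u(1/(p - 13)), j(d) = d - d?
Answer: 327894764649/15446390 ≈ 21228.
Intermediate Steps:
j(d) = 0
D(p) = 3 + p + 1/(-13 + p) (D(p) = (0 + p) + (3 + 1/(p - 13)) = p + (3 + 1/(-13 + p)) = 3 + p + 1/(-13 + p))
D(1/(-529 - 561)) + 15*1415 = (1 + (-13 + 1/(-529 - 561))*(3 + 1/(-529 - 561)))/(-13 + 1/(-529 - 561)) + 15*1415 = (1 + (-13 + 1/(-1090))*(3 + 1/(-1090)))/(-13 + 1/(-1090)) + 21225 = (1 + (-13 - 1/1090)*(3 - 1/1090))/(-13 - 1/1090) + 21225 = (1 - 14171/1090*3269/1090)/(-14171/1090) + 21225 = -1090*(1 - 46324999/1188100)/14171 + 21225 = -1090/14171*(-45136899/1188100) + 21225 = 45136899/15446390 + 21225 = 327894764649/15446390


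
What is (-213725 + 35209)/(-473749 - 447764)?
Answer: 178516/921513 ≈ 0.19372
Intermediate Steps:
(-213725 + 35209)/(-473749 - 447764) = -178516/(-921513) = -178516*(-1/921513) = 178516/921513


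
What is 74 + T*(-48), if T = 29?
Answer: -1318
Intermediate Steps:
74 + T*(-48) = 74 + 29*(-48) = 74 - 1392 = -1318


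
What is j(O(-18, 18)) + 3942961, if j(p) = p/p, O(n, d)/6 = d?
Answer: 3942962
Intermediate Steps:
O(n, d) = 6*d
j(p) = 1
j(O(-18, 18)) + 3942961 = 1 + 3942961 = 3942962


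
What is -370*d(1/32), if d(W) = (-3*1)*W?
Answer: 555/16 ≈ 34.688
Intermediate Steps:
d(W) = -3*W
-370*d(1/32) = -(-1110)/32 = -370*(-3/32) = 555/16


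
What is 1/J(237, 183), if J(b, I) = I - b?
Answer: -1/54 ≈ -0.018519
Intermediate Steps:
1/J(237, 183) = 1/(183 - 1*237) = 1/(183 - 237) = 1/(-54) = -1/54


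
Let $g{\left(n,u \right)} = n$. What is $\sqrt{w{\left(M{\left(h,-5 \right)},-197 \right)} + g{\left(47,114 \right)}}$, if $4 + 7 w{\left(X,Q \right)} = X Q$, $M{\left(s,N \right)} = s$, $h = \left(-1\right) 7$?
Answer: $\frac{2 \sqrt{2982}}{7} \approx 15.602$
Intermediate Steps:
$h = -7$
$w{\left(X,Q \right)} = - \frac{4}{7} + \frac{Q X}{7}$ ($w{\left(X,Q \right)} = - \frac{4}{7} + \frac{X Q}{7} = - \frac{4}{7} + \frac{Q X}{7}$)
$\sqrt{w{\left(M{\left(h,-5 \right)},-197 \right)} + g{\left(47,114 \right)}} = \sqrt{\left(- \frac{4}{7} + \frac{1}{7} \left(-197\right) \left(-7\right)\right) + 47} = \sqrt{\left(- \frac{4}{7} + 197\right) + 47} = \sqrt{\frac{1375}{7} + 47} = \sqrt{\frac{1704}{7}} = \frac{2 \sqrt{2982}}{7}$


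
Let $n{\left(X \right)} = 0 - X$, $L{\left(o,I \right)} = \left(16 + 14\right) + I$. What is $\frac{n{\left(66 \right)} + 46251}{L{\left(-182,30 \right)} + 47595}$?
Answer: $\frac{3079}{3177} \approx 0.96915$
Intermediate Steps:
$L{\left(o,I \right)} = 30 + I$
$n{\left(X \right)} = - X$
$\frac{n{\left(66 \right)} + 46251}{L{\left(-182,30 \right)} + 47595} = \frac{\left(-1\right) 66 + 46251}{\left(30 + 30\right) + 47595} = \frac{-66 + 46251}{60 + 47595} = \frac{46185}{47655} = 46185 \cdot \frac{1}{47655} = \frac{3079}{3177}$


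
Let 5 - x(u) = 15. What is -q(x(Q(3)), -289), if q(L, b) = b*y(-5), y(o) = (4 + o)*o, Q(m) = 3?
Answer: 1445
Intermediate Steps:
x(u) = -10 (x(u) = 5 - 1*15 = 5 - 15 = -10)
y(o) = o*(4 + o)
q(L, b) = 5*b (q(L, b) = b*(-5*(4 - 5)) = b*(-5*(-1)) = b*5 = 5*b)
-q(x(Q(3)), -289) = -5*(-289) = -1*(-1445) = 1445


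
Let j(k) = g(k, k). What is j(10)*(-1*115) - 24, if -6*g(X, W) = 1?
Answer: -29/6 ≈ -4.8333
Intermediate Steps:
g(X, W) = -⅙ (g(X, W) = -⅙*1 = -⅙)
j(k) = -⅙
j(10)*(-1*115) - 24 = -(-1)*115/6 - 24 = -⅙*(-115) - 24 = 115/6 - 24 = -29/6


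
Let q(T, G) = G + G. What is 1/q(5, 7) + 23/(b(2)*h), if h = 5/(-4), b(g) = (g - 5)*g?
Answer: 659/210 ≈ 3.1381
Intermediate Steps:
q(T, G) = 2*G
b(g) = g*(-5 + g) (b(g) = (-5 + g)*g = g*(-5 + g))
h = -5/4 (h = 5*(-1/4) = -5/4 ≈ -1.2500)
1/q(5, 7) + 23/(b(2)*h) = 1/(2*7) + 23/((2*(-5 + 2))*(-5/4)) = 1/14 + 23/((2*(-3))*(-5/4)) = 1*(1/14) + 23/(-6*(-5/4)) = 1/14 + 23/(15/2) = 1/14 + (2/15)*23 = 1/14 + 46/15 = 659/210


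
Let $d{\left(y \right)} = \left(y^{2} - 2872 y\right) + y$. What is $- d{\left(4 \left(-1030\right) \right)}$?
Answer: $-28802920$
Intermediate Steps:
$d{\left(y \right)} = y^{2} - 2871 y$
$- d{\left(4 \left(-1030\right) \right)} = - 4 \left(-1030\right) \left(-2871 + 4 \left(-1030\right)\right) = - \left(-4120\right) \left(-2871 - 4120\right) = - \left(-4120\right) \left(-6991\right) = \left(-1\right) 28802920 = -28802920$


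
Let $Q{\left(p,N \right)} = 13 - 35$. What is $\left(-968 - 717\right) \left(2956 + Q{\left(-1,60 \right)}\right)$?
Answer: $-4943790$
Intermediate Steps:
$Q{\left(p,N \right)} = -22$
$\left(-968 - 717\right) \left(2956 + Q{\left(-1,60 \right)}\right) = \left(-968 - 717\right) \left(2956 - 22\right) = \left(-1685\right) 2934 = -4943790$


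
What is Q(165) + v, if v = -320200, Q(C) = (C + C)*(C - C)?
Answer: -320200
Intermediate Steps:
Q(C) = 0 (Q(C) = (2*C)*0 = 0)
Q(165) + v = 0 - 320200 = -320200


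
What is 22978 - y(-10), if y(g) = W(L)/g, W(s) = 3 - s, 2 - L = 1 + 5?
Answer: 229787/10 ≈ 22979.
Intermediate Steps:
L = -4 (L = 2 - (1 + 5) = 2 - 1*6 = 2 - 6 = -4)
y(g) = 7/g (y(g) = (3 - 1*(-4))/g = (3 + 4)/g = 7/g)
22978 - y(-10) = 22978 - 7/(-10) = 22978 - 7*(-1)/10 = 22978 - 1*(-7/10) = 22978 + 7/10 = 229787/10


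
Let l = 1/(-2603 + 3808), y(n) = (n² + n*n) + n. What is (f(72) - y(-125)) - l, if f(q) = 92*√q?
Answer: -37505626/1205 + 552*√2 ≈ -30344.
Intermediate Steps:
y(n) = n + 2*n² (y(n) = (n² + n²) + n = 2*n² + n = n + 2*n²)
l = 1/1205 ≈ 0.00082988
(f(72) - y(-125)) - l = (92*√72 - (-125)*(1 + 2*(-125))) - 1*1/1205 = (92*(6*√2) - (-125)*(1 - 250)) - 1/1205 = (552*√2 - (-125)*(-249)) - 1/1205 = (552*√2 - 1*31125) - 1/1205 = (552*√2 - 31125) - 1/1205 = (-31125 + 552*√2) - 1/1205 = -37505626/1205 + 552*√2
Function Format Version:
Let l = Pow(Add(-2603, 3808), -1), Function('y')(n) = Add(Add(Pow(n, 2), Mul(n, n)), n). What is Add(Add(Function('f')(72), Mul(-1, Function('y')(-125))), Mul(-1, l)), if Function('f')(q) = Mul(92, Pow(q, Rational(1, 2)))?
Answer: Add(Rational(-37505626, 1205), Mul(552, Pow(2, Rational(1, 2)))) ≈ -30344.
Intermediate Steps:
Function('y')(n) = Add(n, Mul(2, Pow(n, 2))) (Function('y')(n) = Add(Add(Pow(n, 2), Pow(n, 2)), n) = Add(Mul(2, Pow(n, 2)), n) = Add(n, Mul(2, Pow(n, 2))))
l = Rational(1, 1205) (l = Pow(1205, -1) = Rational(1, 1205) ≈ 0.00082988)
Add(Add(Function('f')(72), Mul(-1, Function('y')(-125))), Mul(-1, l)) = Add(Add(Mul(92, Pow(72, Rational(1, 2))), Mul(-1, Mul(-125, Add(1, Mul(2, -125))))), Mul(-1, Rational(1, 1205))) = Add(Add(Mul(92, Mul(6, Pow(2, Rational(1, 2)))), Mul(-1, Mul(-125, Add(1, -250)))), Rational(-1, 1205)) = Add(Add(Mul(552, Pow(2, Rational(1, 2))), Mul(-1, Mul(-125, -249))), Rational(-1, 1205)) = Add(Add(Mul(552, Pow(2, Rational(1, 2))), Mul(-1, 31125)), Rational(-1, 1205)) = Add(Add(Mul(552, Pow(2, Rational(1, 2))), -31125), Rational(-1, 1205)) = Add(Add(-31125, Mul(552, Pow(2, Rational(1, 2)))), Rational(-1, 1205)) = Add(Rational(-37505626, 1205), Mul(552, Pow(2, Rational(1, 2))))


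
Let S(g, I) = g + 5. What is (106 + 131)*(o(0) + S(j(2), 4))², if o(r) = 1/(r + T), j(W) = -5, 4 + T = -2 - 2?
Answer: 237/64 ≈ 3.7031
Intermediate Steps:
T = -8 (T = -4 + (-2 - 2) = -4 - 4 = -8)
o(r) = 1/(-8 + r) (o(r) = 1/(r - 8) = 1/(-8 + r))
S(g, I) = 5 + g
(106 + 131)*(o(0) + S(j(2), 4))² = (106 + 131)*(1/(-8 + 0) + (5 - 5))² = 237*(1/(-8) + 0)² = 237*(-⅛ + 0)² = 237*(-⅛)² = 237*(1/64) = 237/64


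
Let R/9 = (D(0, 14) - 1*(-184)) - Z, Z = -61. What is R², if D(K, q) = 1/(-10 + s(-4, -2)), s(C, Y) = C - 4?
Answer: 19439281/4 ≈ 4.8598e+6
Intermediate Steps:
s(C, Y) = -4 + C
D(K, q) = -1/18 (D(K, q) = 1/(-10 + (-4 - 4)) = 1/(-10 - 8) = 1/(-18) = -1/18)
R = 4409/2 (R = 9*((-1/18 - 1*(-184)) - 1*(-61)) = 9*((-1/18 + 184) + 61) = 9*(3311/18 + 61) = 9*(4409/18) = 4409/2 ≈ 2204.5)
R² = (4409/2)² = 19439281/4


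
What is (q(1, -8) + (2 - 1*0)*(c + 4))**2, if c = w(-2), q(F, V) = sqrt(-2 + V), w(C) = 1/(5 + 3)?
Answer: 929/16 + 33*I*sqrt(10)/2 ≈ 58.063 + 52.178*I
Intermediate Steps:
w(C) = 1/8
c = 1/8 ≈ 0.12500
(q(1, -8) + (2 - 1*0)*(c + 4))**2 = (sqrt(-2 - 8) + (2 - 1*0)*(1/8 + 4))**2 = (sqrt(-10) + (2 + 0)*(33/8))**2 = (I*sqrt(10) + 2*(33/8))**2 = (I*sqrt(10) + 33/4)**2 = (33/4 + I*sqrt(10))**2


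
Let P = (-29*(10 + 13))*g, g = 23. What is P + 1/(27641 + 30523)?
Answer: -892293923/58164 ≈ -15341.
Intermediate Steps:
P = -15341 (P = -29*(10 + 13)*23 = -29*23*23 = -667*23 = -15341)
P + 1/(27641 + 30523) = -15341 + 1/(27641 + 30523) = -15341 + 1/58164 = -892293923/58164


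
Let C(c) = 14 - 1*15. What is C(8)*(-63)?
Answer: 63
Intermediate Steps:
C(c) = -1 (C(c) = 14 - 15 = -1)
C(8)*(-63) = -1*(-63) = 63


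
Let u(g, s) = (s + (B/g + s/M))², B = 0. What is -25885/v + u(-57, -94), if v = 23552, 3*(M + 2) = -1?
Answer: 3328419187/1154048 ≈ 2884.1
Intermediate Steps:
M = -7/3 (M = -2 + (⅓)*(-1) = -2 - ⅓ = -7/3 ≈ -2.3333)
u(g, s) = 16*s²/49 (u(g, s) = (s + (0/g + s/(-7/3)))² = (s + (0 + s*(-3/7)))² = (s + (0 - 3*s/7))² = (s - 3*s/7)² = (4*s/7)² = 16*s²/49)
-25885/v + u(-57, -94) = -25885/23552 + (16/49)*(-94)² = -25885*1/23552 + (16/49)*8836 = -25885/23552 + 141376/49 = 3328419187/1154048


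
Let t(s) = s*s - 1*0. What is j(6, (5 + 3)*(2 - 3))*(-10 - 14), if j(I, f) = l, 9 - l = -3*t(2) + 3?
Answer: -432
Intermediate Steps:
t(s) = s**2 (t(s) = s**2 + 0 = s**2)
l = 18 (l = 9 - (-3*2**2 + 3) = 9 - (-3*4 + 3) = 9 - (-12 + 3) = 9 - 1*(-9) = 9 + 9 = 18)
j(I, f) = 18
j(6, (5 + 3)*(2 - 3))*(-10 - 14) = 18*(-10 - 14) = 18*(-24) = -432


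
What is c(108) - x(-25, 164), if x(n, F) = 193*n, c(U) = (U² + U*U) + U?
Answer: 28261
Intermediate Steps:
c(U) = U + 2*U² (c(U) = (U² + U²) + U = 2*U² + U = U + 2*U²)
c(108) - x(-25, 164) = 108*(1 + 2*108) - 193*(-25) = 108*(1 + 216) - 1*(-4825) = 108*217 + 4825 = 23436 + 4825 = 28261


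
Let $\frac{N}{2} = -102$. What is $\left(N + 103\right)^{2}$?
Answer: $10201$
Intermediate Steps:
$N = -204$ ($N = 2 \left(-102\right) = -204$)
$\left(N + 103\right)^{2} = \left(-204 + 103\right)^{2} = \left(-101\right)^{2} = 10201$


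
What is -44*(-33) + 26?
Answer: 1478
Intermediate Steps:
-44*(-33) + 26 = 1452 + 26 = 1478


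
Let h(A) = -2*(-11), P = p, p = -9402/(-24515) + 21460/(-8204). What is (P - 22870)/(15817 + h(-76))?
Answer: -1150021900023/796389117335 ≈ -1.4440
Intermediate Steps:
p = -112239473/50280265 (p = -9402*(-1/24515) + 21460*(-1/8204) = 9402/24515 - 5365/2051 = -112239473/50280265 ≈ -2.2323)
P = -112239473/50280265 ≈ -2.2323
h(A) = 22
(P - 22870)/(15817 + h(-76)) = (-112239473/50280265 - 22870)/(15817 + 22) = -1150021900023/50280265/15839 = -1150021900023/50280265*1/15839 = -1150021900023/796389117335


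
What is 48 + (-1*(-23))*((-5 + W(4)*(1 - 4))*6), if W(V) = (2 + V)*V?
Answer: -10578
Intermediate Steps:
W(V) = V*(2 + V)
48 + (-1*(-23))*((-5 + W(4)*(1 - 4))*6) = 48 + (-1*(-23))*((-5 + (4*(2 + 4))*(1 - 4))*6) = 48 + 23*((-5 + (4*6)*(-3))*6) = 48 + 23*((-5 + 24*(-3))*6) = 48 + 23*((-5 - 72)*6) = 48 + 23*(-77*6) = 48 + 23*(-462) = 48 - 10626 = -10578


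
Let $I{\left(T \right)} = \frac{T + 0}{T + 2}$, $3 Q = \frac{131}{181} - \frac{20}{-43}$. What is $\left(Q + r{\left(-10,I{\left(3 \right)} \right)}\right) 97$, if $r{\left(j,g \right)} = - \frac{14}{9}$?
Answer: $- \frac{7876691}{70047} \approx -112.45$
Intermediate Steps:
$Q = \frac{9253}{23349}$ ($Q = \frac{\frac{131}{181} - \frac{20}{-43}}{3} = \frac{131 \cdot \frac{1}{181} - - \frac{20}{43}}{3} = \frac{\frac{131}{181} + \frac{20}{43}}{3} = \frac{1}{3} \cdot \frac{9253}{7783} = \frac{9253}{23349} \approx 0.39629$)
$I{\left(T \right)} = \frac{T}{2 + T}$
$r{\left(j,g \right)} = - \frac{14}{9}$ ($r{\left(j,g \right)} = \left(-14\right) \frac{1}{9} = - \frac{14}{9}$)
$\left(Q + r{\left(-10,I{\left(3 \right)} \right)}\right) 97 = \left(\frac{9253}{23349} - \frac{14}{9}\right) 97 = \left(- \frac{81203}{70047}\right) 97 = - \frac{7876691}{70047}$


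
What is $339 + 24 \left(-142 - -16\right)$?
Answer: $-2685$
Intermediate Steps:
$339 + 24 \left(-142 - -16\right) = 339 + 24 \left(-142 + 16\right) = 339 + 24 \left(-126\right) = 339 - 3024 = -2685$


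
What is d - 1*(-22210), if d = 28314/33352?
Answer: 33671647/1516 ≈ 22211.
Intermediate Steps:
d = 1287/1516 (d = 28314*(1/33352) = 1287/1516 ≈ 0.84894)
d - 1*(-22210) = 1287/1516 - 1*(-22210) = 1287/1516 + 22210 = 33671647/1516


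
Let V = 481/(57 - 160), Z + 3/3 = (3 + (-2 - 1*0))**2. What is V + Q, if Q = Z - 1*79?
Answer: -8618/103 ≈ -83.670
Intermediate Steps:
Z = 0 (Z = -1 + (3 + (-2 - 1*0))**2 = -1 + (3 + (-2 + 0))**2 = -1 + (3 - 2)**2 = -1 + 1**2 = -1 + 1 = 0)
Q = -79 (Q = 0 - 1*79 = 0 - 79 = -79)
V = -481/103 (V = 481/(-103) = 481*(-1/103) = -481/103 ≈ -4.6699)
V + Q = -481/103 - 79 = -8618/103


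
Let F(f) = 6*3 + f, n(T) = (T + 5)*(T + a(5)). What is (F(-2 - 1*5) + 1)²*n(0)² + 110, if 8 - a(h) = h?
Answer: 32510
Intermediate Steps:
a(h) = 8 - h
n(T) = (3 + T)*(5 + T) (n(T) = (T + 5)*(T + (8 - 1*5)) = (5 + T)*(T + (8 - 5)) = (5 + T)*(T + 3) = (5 + T)*(3 + T) = (3 + T)*(5 + T))
F(f) = 18 + f
(F(-2 - 1*5) + 1)²*n(0)² + 110 = ((18 + (-2 - 1*5)) + 1)²*(15 + 0² + 8*0)² + 110 = ((18 + (-2 - 5)) + 1)²*(15 + 0 + 0)² + 110 = ((18 - 7) + 1)²*15² + 110 = (11 + 1)²*225 + 110 = 12²*225 + 110 = 144*225 + 110 = 32400 + 110 = 32510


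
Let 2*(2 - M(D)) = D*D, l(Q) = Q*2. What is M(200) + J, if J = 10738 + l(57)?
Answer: -9146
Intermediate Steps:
l(Q) = 2*Q
M(D) = 2 - D**2/2 (M(D) = 2 - D*D/2 = 2 - D**2/2)
J = 10852 (J = 10738 + 2*57 = 10738 + 114 = 10852)
M(200) + J = (2 - 1/2*200**2) + 10852 = (2 - 1/2*40000) + 10852 = (2 - 20000) + 10852 = -19998 + 10852 = -9146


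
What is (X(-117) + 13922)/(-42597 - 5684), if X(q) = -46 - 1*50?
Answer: -13826/48281 ≈ -0.28637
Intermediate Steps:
X(q) = -96 (X(q) = -46 - 50 = -96)
(X(-117) + 13922)/(-42597 - 5684) = (-96 + 13922)/(-42597 - 5684) = 13826/(-48281) = 13826*(-1/48281) = -13826/48281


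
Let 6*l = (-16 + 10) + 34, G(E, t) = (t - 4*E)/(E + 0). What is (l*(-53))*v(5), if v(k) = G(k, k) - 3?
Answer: 1484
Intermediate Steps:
G(E, t) = (t - 4*E)/E
v(k) = -6 (v(k) = (-4 + k/k) - 3 = (-4 + 1) - 3 = -3 - 3 = -6)
l = 14/3 (l = ((-16 + 10) + 34)/6 = (-6 + 34)/6 = (⅙)*28 = 14/3 ≈ 4.6667)
(l*(-53))*v(5) = ((14/3)*(-53))*(-6) = -742/3*(-6) = 1484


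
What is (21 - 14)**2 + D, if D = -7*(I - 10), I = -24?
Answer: 287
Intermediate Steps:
D = 238 (D = -7*(-24 - 10) = -7*(-34) = 238)
(21 - 14)**2 + D = (21 - 14)**2 + 238 = 7**2 + 238 = 49 + 238 = 287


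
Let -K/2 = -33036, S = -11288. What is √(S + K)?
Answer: 16*√214 ≈ 234.06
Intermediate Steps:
K = 66072 (K = -2*(-33036) = 66072)
√(S + K) = √(-11288 + 66072) = √54784 = 16*√214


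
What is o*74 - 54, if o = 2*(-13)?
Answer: -1978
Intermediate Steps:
o = -26
o*74 - 54 = -26*74 - 54 = -1924 - 54 = -1978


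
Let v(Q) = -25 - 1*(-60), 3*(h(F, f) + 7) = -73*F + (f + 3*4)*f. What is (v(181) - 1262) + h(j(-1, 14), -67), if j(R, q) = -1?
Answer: 56/3 ≈ 18.667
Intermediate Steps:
h(F, f) = -7 - 73*F/3 + f*(12 + f)/3 (h(F, f) = -7 + (-73*F + (f + 3*4)*f)/3 = -7 + (-73*F + (f + 12)*f)/3 = -7 + (-73*F + (12 + f)*f)/3 = -7 + (-73*F + f*(12 + f))/3 = -7 + (-73*F/3 + f*(12 + f)/3) = -7 - 73*F/3 + f*(12 + f)/3)
v(Q) = 35 (v(Q) = -25 + 60 = 35)
(v(181) - 1262) + h(j(-1, 14), -67) = (35 - 1262) + (-7 + 4*(-67) - 73/3*(-1) + (1/3)*(-67)**2) = -1227 + (-7 - 268 + 73/3 + (1/3)*4489) = -1227 + (-7 - 268 + 73/3 + 4489/3) = -1227 + 3737/3 = 56/3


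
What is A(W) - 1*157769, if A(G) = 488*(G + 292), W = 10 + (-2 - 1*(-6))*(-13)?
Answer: -35769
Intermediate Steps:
W = -42 (W = 10 + (-2 + 6)*(-13) = 10 + 4*(-13) = 10 - 52 = -42)
A(G) = 142496 + 488*G (A(G) = 488*(292 + G) = 142496 + 488*G)
A(W) - 1*157769 = (142496 + 488*(-42)) - 1*157769 = (142496 - 20496) - 157769 = 122000 - 157769 = -35769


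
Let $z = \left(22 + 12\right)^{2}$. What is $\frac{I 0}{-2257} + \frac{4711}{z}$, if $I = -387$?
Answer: $\frac{4711}{1156} \approx 4.0753$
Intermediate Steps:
$z = 1156$ ($z = 34^{2} = 1156$)
$\frac{I 0}{-2257} + \frac{4711}{z} = \frac{\left(-387\right) 0}{-2257} + \frac{4711}{1156} = 0 \left(- \frac{1}{2257}\right) + 4711 \cdot \frac{1}{1156} = 0 + \frac{4711}{1156} = \frac{4711}{1156}$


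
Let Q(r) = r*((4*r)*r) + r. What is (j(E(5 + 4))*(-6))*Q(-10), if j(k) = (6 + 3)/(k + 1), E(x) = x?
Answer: 21654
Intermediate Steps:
j(k) = 9/(1 + k)
Q(r) = r + 4*r**3 (Q(r) = r*(4*r**2) + r = 4*r**3 + r = r + 4*r**3)
(j(E(5 + 4))*(-6))*Q(-10) = ((9/(1 + (5 + 4)))*(-6))*(-10 + 4*(-10)**3) = ((9/(1 + 9))*(-6))*(-10 + 4*(-1000)) = ((9/10)*(-6))*(-10 - 4000) = ((9*(1/10))*(-6))*(-4010) = ((9/10)*(-6))*(-4010) = -27/5*(-4010) = 21654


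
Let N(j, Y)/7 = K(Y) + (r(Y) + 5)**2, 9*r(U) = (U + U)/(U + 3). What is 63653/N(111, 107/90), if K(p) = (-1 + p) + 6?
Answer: 7328019161970/25645711609 ≈ 285.74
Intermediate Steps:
K(p) = 5 + p
r(U) = 2*U/(9*(3 + U)) (r(U) = ((U + U)/(U + 3))/9 = ((2*U)/(3 + U))/9 = (2*U/(3 + U))/9 = 2*U/(9*(3 + U)))
N(j, Y) = 35 + 7*Y + 7*(5 + 2*Y/(9*(3 + Y)))**2 (N(j, Y) = 7*((5 + Y) + (2*Y/(9*(3 + Y)) + 5)**2) = 7*((5 + Y) + (5 + 2*Y/(9*(3 + Y)))**2) = 7*(5 + Y + (5 + 2*Y/(9*(3 + Y)))**2) = 35 + 7*Y + 7*(5 + 2*Y/(9*(3 + Y)))**2)
63653/N(111, 107/90) = 63653/(35 + 7*(107/90) + 7*(135 + 47*(107/90))**2/(81*(3 + 107/90)**2)) = 63653/(35 + 749/90 + 7*(135 + 5029/90)**2/(81*(377/90)**2)) = 63653/(35 + 749/90 + (7/81)*(8100/142129)*(17179/90)**2) = 63653/(35 + 749/90 + (7/81)*(8100/142129)*(295118041/8100)) = 63653/(35 + 749/90 + 2065826287/11512449) = 63653/(25645711609/115124490) = 63653*(115124490/25645711609) = 7328019161970/25645711609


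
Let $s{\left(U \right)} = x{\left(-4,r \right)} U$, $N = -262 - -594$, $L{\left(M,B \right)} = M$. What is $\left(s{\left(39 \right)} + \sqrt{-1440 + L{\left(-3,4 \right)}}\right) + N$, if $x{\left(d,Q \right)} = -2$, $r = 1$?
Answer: $254 + i \sqrt{1443} \approx 254.0 + 37.987 i$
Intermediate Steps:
$N = 332$ ($N = -262 + 594 = 332$)
$s{\left(U \right)} = - 2 U$
$\left(s{\left(39 \right)} + \sqrt{-1440 + L{\left(-3,4 \right)}}\right) + N = \left(\left(-2\right) 39 + \sqrt{-1440 - 3}\right) + 332 = \left(-78 + \sqrt{-1443}\right) + 332 = \left(-78 + i \sqrt{1443}\right) + 332 = 254 + i \sqrt{1443}$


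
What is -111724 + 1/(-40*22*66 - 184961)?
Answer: -27153512685/243041 ≈ -1.1172e+5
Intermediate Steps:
-111724 + 1/(-40*22*66 - 184961) = -111724 + 1/(-880*66 - 184961) = -111724 + 1/(-58080 - 184961) = -111724 + 1/(-243041) = -111724 - 1/243041 = -27153512685/243041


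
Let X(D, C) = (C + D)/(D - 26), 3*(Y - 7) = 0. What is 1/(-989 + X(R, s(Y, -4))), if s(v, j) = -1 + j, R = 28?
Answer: -2/1955 ≈ -0.0010230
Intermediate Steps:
Y = 7 (Y = 7 + (1/3)*0 = 7 + 0 = 7)
X(D, C) = (C + D)/(-26 + D)
1/(-989 + X(R, s(Y, -4))) = 1/(-989 + ((-1 - 4) + 28)/(-26 + 28)) = 1/(-989 + (-5 + 28)/2) = 1/(-989 + (1/2)*23) = 1/(-989 + 23/2) = 1/(-1955/2) = -2/1955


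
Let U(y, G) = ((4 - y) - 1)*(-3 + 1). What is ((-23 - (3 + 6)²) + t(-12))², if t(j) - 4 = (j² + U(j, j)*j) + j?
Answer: 153664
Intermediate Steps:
U(y, G) = -6 + 2*y (U(y, G) = (3 - y)*(-2) = -6 + 2*y)
t(j) = 4 + j + j² + j*(-6 + 2*j) (t(j) = 4 + ((j² + (-6 + 2*j)*j) + j) = 4 + ((j² + j*(-6 + 2*j)) + j) = 4 + (j + j² + j*(-6 + 2*j)) = 4 + j + j² + j*(-6 + 2*j))
((-23 - (3 + 6)²) + t(-12))² = ((-23 - (3 + 6)²) + (4 - 5*(-12) + 3*(-12)²))² = ((-23 - 1*9²) + (4 + 60 + 3*144))² = ((-23 - 1*81) + (4 + 60 + 432))² = ((-23 - 81) + 496)² = (-104 + 496)² = 392² = 153664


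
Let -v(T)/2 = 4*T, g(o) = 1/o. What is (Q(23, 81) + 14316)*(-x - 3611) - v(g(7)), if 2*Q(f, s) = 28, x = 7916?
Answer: -1156273362/7 ≈ -1.6518e+8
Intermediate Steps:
Q(f, s) = 14 (Q(f, s) = (½)*28 = 14)
v(T) = -8*T
(Q(23, 81) + 14316)*(-x - 3611) - v(g(7)) = (14 + 14316)*(-1*7916 - 3611) - (-8)/7 = 14330*(-7916 - 3611) - (-8)/7 = 14330*(-11527) - 1*(-8/7) = -165181910 + 8/7 = -1156273362/7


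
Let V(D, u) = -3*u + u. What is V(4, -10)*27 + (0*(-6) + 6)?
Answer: 546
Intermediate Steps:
V(D, u) = -2*u
V(4, -10)*27 + (0*(-6) + 6) = -2*(-10)*27 + (0*(-6) + 6) = 20*27 + (0 + 6) = 540 + 6 = 546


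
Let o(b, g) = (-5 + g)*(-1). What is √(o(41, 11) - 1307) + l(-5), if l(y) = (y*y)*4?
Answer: 100 + I*√1313 ≈ 100.0 + 36.235*I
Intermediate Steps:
o(b, g) = 5 - g
l(y) = 4*y² (l(y) = y²*4 = 4*y²)
√(o(41, 11) - 1307) + l(-5) = √((5 - 1*11) - 1307) + 4*(-5)² = √((5 - 11) - 1307) + 4*25 = √(-6 - 1307) + 100 = √(-1313) + 100 = I*√1313 + 100 = 100 + I*√1313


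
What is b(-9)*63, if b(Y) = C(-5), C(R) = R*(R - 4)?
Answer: 2835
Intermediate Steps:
C(R) = R*(-4 + R)
b(Y) = 45 (b(Y) = -5*(-4 - 5) = -5*(-9) = 45)
b(-9)*63 = 45*63 = 2835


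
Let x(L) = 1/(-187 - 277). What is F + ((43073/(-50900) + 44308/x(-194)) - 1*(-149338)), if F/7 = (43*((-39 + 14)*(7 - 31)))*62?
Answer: -468909879673/50900 ≈ -9.2124e+6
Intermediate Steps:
x(L) = -1/464 (x(L) = 1/(-464) = -1/464)
F = 11197200 (F = 7*((43*((-39 + 14)*(7 - 31)))*62) = 7*((43*(-25*(-24)))*62) = 7*((43*600)*62) = 7*(25800*62) = 7*1599600 = 11197200)
F + ((43073/(-50900) + 44308/x(-194)) - 1*(-149338)) = 11197200 + ((43073/(-50900) + 44308/(-1/464)) - 1*(-149338)) = 11197200 + ((43073*(-1/50900) + 44308*(-464)) + 149338) = 11197200 + ((-43073/50900 - 20558912) + 149338) = 11197200 + (-1046448663873/50900 + 149338) = 11197200 - 1038847359673/50900 = -468909879673/50900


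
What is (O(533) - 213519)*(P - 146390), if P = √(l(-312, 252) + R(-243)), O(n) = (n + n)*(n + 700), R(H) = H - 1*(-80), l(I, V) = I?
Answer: -161154749010 + 5504295*I*√19 ≈ -1.6115e+11 + 2.3993e+7*I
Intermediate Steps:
R(H) = 80 + H (R(H) = H + 80 = 80 + H)
O(n) = 2*n*(700 + n) (O(n) = (2*n)*(700 + n) = 2*n*(700 + n))
P = 5*I*√19 (P = √(-312 + (80 - 243)) = √(-312 - 163) = √(-475) = 5*I*√19 ≈ 21.794*I)
(O(533) - 213519)*(P - 146390) = (2*533*(700 + 533) - 213519)*(5*I*√19 - 146390) = (2*533*1233 - 213519)*(-146390 + 5*I*√19) = (1314378 - 213519)*(-146390 + 5*I*√19) = 1100859*(-146390 + 5*I*√19) = -161154749010 + 5504295*I*√19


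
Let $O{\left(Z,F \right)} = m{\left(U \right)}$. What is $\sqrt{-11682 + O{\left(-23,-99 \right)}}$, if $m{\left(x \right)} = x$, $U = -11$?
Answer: $i \sqrt{11693} \approx 108.13 i$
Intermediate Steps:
$O{\left(Z,F \right)} = -11$
$\sqrt{-11682 + O{\left(-23,-99 \right)}} = \sqrt{-11682 - 11} = \sqrt{-11693} = i \sqrt{11693}$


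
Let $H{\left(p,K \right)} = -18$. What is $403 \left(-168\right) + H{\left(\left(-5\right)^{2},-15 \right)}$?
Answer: $-67722$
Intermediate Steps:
$403 \left(-168\right) + H{\left(\left(-5\right)^{2},-15 \right)} = 403 \left(-168\right) - 18 = -67704 - 18 = -67722$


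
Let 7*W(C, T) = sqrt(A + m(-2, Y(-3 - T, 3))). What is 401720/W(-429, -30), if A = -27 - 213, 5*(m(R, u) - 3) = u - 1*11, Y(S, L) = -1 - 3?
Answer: -140602*I*sqrt(15)/3 ≈ -1.8152e+5*I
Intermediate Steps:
Y(S, L) = -4
m(R, u) = 4/5 + u/5 (m(R, u) = 3 + (u - 1*11)/5 = 3 + (u - 11)/5 = 3 + (-11 + u)/5 = 3 + (-11/5 + u/5) = 4/5 + u/5)
A = -240
W(C, T) = 4*I*sqrt(15)/7 (W(C, T) = sqrt(-240 + (4/5 + (1/5)*(-4)))/7 = sqrt(-240 + (4/5 - 4/5))/7 = sqrt(-240 + 0)/7 = sqrt(-240)/7 = (4*I*sqrt(15))/7 = 4*I*sqrt(15)/7)
401720/W(-429, -30) = 401720/((4*I*sqrt(15)/7)) = 401720*(-7*I*sqrt(15)/60) = -140602*I*sqrt(15)/3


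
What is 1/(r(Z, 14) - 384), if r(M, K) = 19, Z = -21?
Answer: -1/365 ≈ -0.0027397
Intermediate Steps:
1/(r(Z, 14) - 384) = 1/(19 - 384) = 1/(-365) = -1/365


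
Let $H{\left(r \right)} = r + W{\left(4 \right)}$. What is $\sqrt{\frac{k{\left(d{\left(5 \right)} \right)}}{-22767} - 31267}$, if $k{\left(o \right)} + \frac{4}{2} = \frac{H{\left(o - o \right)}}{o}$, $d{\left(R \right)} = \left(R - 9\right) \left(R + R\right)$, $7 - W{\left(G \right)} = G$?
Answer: $\frac{i \sqrt{6482728280368590}}{455340} \approx 176.82 i$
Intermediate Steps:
$W{\left(G \right)} = 7 - G$
$d{\left(R \right)} = 2 R \left(-9 + R\right)$ ($d{\left(R \right)} = \left(-9 + R\right) 2 R = 2 R \left(-9 + R\right)$)
$H{\left(r \right)} = 3 + r$ ($H{\left(r \right)} = r + \left(7 - 4\right) = r + 3 = 3 + r$)
$k{\left(o \right)} = -2 + \frac{3}{o}$ ($k{\left(o \right)} = -2 + \frac{3 + \left(o - o\right)}{o} = -2 + \frac{3 + 0}{o} = -2 + \frac{3}{o}$)
$\sqrt{\frac{k{\left(d{\left(5 \right)} \right)}}{-22767} - 31267} = \sqrt{\frac{-2 + \frac{3}{2 \cdot 5 \left(-9 + 5\right)}}{-22767} - 31267} = \sqrt{\left(-2 + \frac{3}{2 \cdot 5 \left(-4\right)}\right) \left(- \frac{1}{22767}\right) - 31267} = \sqrt{\left(-2 + \frac{3}{-40}\right) \left(- \frac{1}{22767}\right) - 31267} = \sqrt{\left(-2 + 3 \left(- \frac{1}{40}\right)\right) \left(- \frac{1}{22767}\right) - 31267} = \sqrt{\left(-2 - \frac{3}{40}\right) \left(- \frac{1}{22767}\right) - 31267} = \sqrt{\left(- \frac{83}{40}\right) \left(- \frac{1}{22767}\right) - 31267} = \sqrt{\frac{83}{910680} - 31267} = \sqrt{- \frac{28474231477}{910680}} = \frac{i \sqrt{6482728280368590}}{455340}$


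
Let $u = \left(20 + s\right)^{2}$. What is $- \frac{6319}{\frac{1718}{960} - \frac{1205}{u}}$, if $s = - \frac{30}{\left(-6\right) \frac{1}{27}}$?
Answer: $- \frac{2914828320}{802363} \approx -3632.8$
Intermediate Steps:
$s = 135$ ($s = - \frac{30}{\left(-6\right) \frac{1}{27}} = - \frac{30}{- \frac{2}{9}} = \left(-30\right) \left(- \frac{9}{2}\right) = 135$)
$u = 24025$ ($u = \left(20 + 135\right)^{2} = 155^{2} = 24025$)
$- \frac{6319}{\frac{1718}{960} - \frac{1205}{u}} = - \frac{6319}{\frac{1718}{960} - \frac{1205}{24025}} = - \frac{6319}{1718 \cdot \frac{1}{960} - \frac{241}{4805}} = - \frac{6319}{\frac{859}{480} - \frac{241}{4805}} = - \frac{6319}{\frac{802363}{461280}} = \left(-6319\right) \frac{461280}{802363} = - \frac{2914828320}{802363}$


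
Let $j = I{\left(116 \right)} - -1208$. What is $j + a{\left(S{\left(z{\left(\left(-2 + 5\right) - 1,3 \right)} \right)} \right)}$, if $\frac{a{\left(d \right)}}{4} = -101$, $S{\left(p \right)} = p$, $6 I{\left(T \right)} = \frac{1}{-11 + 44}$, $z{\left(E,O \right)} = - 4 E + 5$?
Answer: $\frac{159193}{198} \approx 804.0$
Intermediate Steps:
$z{\left(E,O \right)} = 5 - 4 E$
$I{\left(T \right)} = \frac{1}{198}$ ($I{\left(T \right)} = \frac{1}{6 \left(-11 + 44\right)} = \frac{1}{6 \cdot 33} = \frac{1}{6} \cdot \frac{1}{33} = \frac{1}{198}$)
$a{\left(d \right)} = -404$ ($a{\left(d \right)} = 4 \left(-101\right) = -404$)
$j = \frac{239185}{198}$ ($j = \frac{1}{198} - -1208 = \frac{1}{198} + 1208 = \frac{239185}{198} \approx 1208.0$)
$j + a{\left(S{\left(z{\left(\left(-2 + 5\right) - 1,3 \right)} \right)} \right)} = \frac{239185}{198} - 404 = \frac{159193}{198}$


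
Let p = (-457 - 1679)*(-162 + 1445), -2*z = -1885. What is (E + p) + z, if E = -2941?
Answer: -5484973/2 ≈ -2.7425e+6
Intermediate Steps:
z = 1885/2 (z = -½*(-1885) = 1885/2 ≈ 942.50)
p = -2740488 (p = -2136*1283 = -2740488)
(E + p) + z = (-2941 - 2740488) + 1885/2 = -2743429 + 1885/2 = -5484973/2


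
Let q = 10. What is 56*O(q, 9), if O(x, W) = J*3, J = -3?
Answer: -504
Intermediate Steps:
O(x, W) = -9 (O(x, W) = -3*3 = -9)
56*O(q, 9) = 56*(-9) = -504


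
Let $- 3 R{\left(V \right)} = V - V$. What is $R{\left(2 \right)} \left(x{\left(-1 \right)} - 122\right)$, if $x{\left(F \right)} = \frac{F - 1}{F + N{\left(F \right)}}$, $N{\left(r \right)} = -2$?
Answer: $0$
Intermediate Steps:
$R{\left(V \right)} = 0$ ($R{\left(V \right)} = - \frac{V - V}{3} = \left(- \frac{1}{3}\right) 0 = 0$)
$x{\left(F \right)} = \frac{-1 + F}{-2 + F}$ ($x{\left(F \right)} = \frac{F - 1}{F - 2} = \frac{-1 + F}{-2 + F}$)
$R{\left(2 \right)} \left(x{\left(-1 \right)} - 122\right) = 0 \left(\frac{-1 - 1}{-2 - 1} - 122\right) = 0 \left(\frac{1}{-3} \left(-2\right) - 122\right) = 0 \left(\left(- \frac{1}{3}\right) \left(-2\right) - 122\right) = 0 \left(\frac{2}{3} - 122\right) = 0 \left(- \frac{364}{3}\right) = 0$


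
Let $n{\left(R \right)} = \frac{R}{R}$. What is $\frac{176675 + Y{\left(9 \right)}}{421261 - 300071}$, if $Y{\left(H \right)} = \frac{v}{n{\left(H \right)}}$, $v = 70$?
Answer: $\frac{35349}{24238} \approx 1.4584$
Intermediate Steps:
$n{\left(R \right)} = 1$
$Y{\left(H \right)} = 70$ ($Y{\left(H \right)} = \frac{70}{1} = 70 \cdot 1 = 70$)
$\frac{176675 + Y{\left(9 \right)}}{421261 - 300071} = \frac{176675 + 70}{421261 - 300071} = \frac{176745}{121190} = 176745 \cdot \frac{1}{121190} = \frac{35349}{24238}$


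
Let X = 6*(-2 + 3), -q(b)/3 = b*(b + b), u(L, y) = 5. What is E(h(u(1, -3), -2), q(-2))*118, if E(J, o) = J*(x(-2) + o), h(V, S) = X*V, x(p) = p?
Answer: -92040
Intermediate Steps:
q(b) = -6*b² (q(b) = -3*b*(b + b) = -3*b*2*b = -6*b²)
X = 6 (X = 6*1 = 6)
h(V, S) = 6*V
E(J, o) = J*(-2 + o)
E(h(u(1, -3), -2), q(-2))*118 = ((6*5)*(-2 - 6*(-2)²))*118 = (30*(-2 - 6*4))*118 = (30*(-2 - 24))*118 = (30*(-26))*118 = -780*118 = -92040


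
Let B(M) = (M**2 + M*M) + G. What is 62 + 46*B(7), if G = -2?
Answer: 4478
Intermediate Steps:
B(M) = -2 + 2*M**2 (B(M) = (M**2 + M*M) - 2 = (M**2 + M**2) - 2 = 2*M**2 - 2 = -2 + 2*M**2)
62 + 46*B(7) = 62 + 46*(-2 + 2*7**2) = 62 + 46*(-2 + 2*49) = 62 + 46*(-2 + 98) = 62 + 46*96 = 62 + 4416 = 4478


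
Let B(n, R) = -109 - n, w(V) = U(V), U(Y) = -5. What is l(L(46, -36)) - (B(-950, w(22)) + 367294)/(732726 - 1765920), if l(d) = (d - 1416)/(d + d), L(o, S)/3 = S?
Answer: 11486839/1549791 ≈ 7.4119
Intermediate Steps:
w(V) = -5
L(o, S) = 3*S
l(d) = (-1416 + d)/(2*d) (l(d) = (-1416 + d)/((2*d)) = (-1416 + d)*(1/(2*d)) = (-1416 + d)/(2*d))
l(L(46, -36)) - (B(-950, w(22)) + 367294)/(732726 - 1765920) = (-1416 + 3*(-36))/(2*((3*(-36)))) - ((-109 - 1*(-950)) + 367294)/(732726 - 1765920) = (½)*(-1416 - 108)/(-108) - ((-109 + 950) + 367294)/(-1033194) = (½)*(-1/108)*(-1524) - (841 + 367294)*(-1)/1033194 = 127/18 - 368135*(-1)/1033194 = 127/18 - 1*(-368135/1033194) = 127/18 + 368135/1033194 = 11486839/1549791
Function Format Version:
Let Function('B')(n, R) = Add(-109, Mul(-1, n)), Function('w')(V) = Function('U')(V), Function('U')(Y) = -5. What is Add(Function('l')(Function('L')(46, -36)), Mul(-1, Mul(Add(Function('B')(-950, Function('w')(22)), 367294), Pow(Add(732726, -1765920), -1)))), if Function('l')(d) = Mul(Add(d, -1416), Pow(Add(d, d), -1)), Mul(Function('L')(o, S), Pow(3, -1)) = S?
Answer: Rational(11486839, 1549791) ≈ 7.4119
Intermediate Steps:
Function('w')(V) = -5
Function('L')(o, S) = Mul(3, S)
Function('l')(d) = Mul(Rational(1, 2), Pow(d, -1), Add(-1416, d)) (Function('l')(d) = Mul(Add(-1416, d), Pow(Mul(2, d), -1)) = Mul(Add(-1416, d), Mul(Rational(1, 2), Pow(d, -1))) = Mul(Rational(1, 2), Pow(d, -1), Add(-1416, d)))
Add(Function('l')(Function('L')(46, -36)), Mul(-1, Mul(Add(Function('B')(-950, Function('w')(22)), 367294), Pow(Add(732726, -1765920), -1)))) = Add(Mul(Rational(1, 2), Pow(Mul(3, -36), -1), Add(-1416, Mul(3, -36))), Mul(-1, Mul(Add(Add(-109, Mul(-1, -950)), 367294), Pow(Add(732726, -1765920), -1)))) = Add(Mul(Rational(1, 2), Pow(-108, -1), Add(-1416, -108)), Mul(-1, Mul(Add(Add(-109, 950), 367294), Pow(-1033194, -1)))) = Add(Mul(Rational(1, 2), Rational(-1, 108), -1524), Mul(-1, Mul(Add(841, 367294), Rational(-1, 1033194)))) = Add(Rational(127, 18), Mul(-1, Mul(368135, Rational(-1, 1033194)))) = Add(Rational(127, 18), Mul(-1, Rational(-368135, 1033194))) = Add(Rational(127, 18), Rational(368135, 1033194)) = Rational(11486839, 1549791)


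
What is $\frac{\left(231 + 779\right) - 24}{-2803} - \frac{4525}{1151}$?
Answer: $- \frac{13818461}{3226253} \approx -4.2831$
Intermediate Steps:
$\frac{\left(231 + 779\right) - 24}{-2803} - \frac{4525}{1151} = \left(1010 - 24\right) \left(- \frac{1}{2803}\right) - \frac{4525}{1151} = 986 \left(- \frac{1}{2803}\right) - \frac{4525}{1151} = - \frac{986}{2803} - \frac{4525}{1151} = - \frac{13818461}{3226253}$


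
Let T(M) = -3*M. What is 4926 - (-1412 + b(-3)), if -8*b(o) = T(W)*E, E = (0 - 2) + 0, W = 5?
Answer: 25367/4 ≈ 6341.8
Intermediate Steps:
E = -2 (E = -2 + 0 = -2)
b(o) = -15/4 (b(o) = -(-3*5)*(-2)/8 = -(-15)*(-2)/8 = -1/8*30 = -15/4)
4926 - (-1412 + b(-3)) = 4926 - (-1412 - 15/4) = 4926 - 1*(-5663/4) = 4926 + 5663/4 = 25367/4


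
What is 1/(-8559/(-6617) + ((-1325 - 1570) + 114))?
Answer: -6617/18393318 ≈ -0.00035975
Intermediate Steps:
1/(-8559/(-6617) + ((-1325 - 1570) + 114)) = 1/(-8559*(-1/6617) + (-2895 + 114)) = 1/(8559/6617 - 2781) = 1/(-18393318/6617) = -6617/18393318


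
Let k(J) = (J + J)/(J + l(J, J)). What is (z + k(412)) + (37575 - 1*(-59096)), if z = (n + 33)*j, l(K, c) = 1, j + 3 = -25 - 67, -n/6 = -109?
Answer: 12971502/413 ≈ 31408.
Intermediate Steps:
n = 654 (n = -6*(-109) = 654)
j = -95 (j = -3 + (-25 - 67) = -3 - 92 = -95)
z = -65265 (z = (654 + 33)*(-95) = 687*(-95) = -65265)
k(J) = 2*J/(1 + J) (k(J) = (J + J)/(J + 1) = (2*J)/(1 + J) = 2*J/(1 + J))
(z + k(412)) + (37575 - 1*(-59096)) = (-65265 + 2*412/(1 + 412)) + (37575 - 1*(-59096)) = (-65265 + 2*412/413) + (37575 + 59096) = (-65265 + 2*412*(1/413)) + 96671 = (-65265 + 824/413) + 96671 = -26953621/413 + 96671 = 12971502/413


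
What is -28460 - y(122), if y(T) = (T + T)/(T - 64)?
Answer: -825462/29 ≈ -28464.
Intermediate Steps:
y(T) = 2*T/(-64 + T) (y(T) = (2*T)/(-64 + T) = 2*T/(-64 + T))
-28460 - y(122) = -28460 - 2*122/(-64 + 122) = -28460 - 2*122/58 = -28460 - 1*122/29 = -28460 - 122/29 = -825462/29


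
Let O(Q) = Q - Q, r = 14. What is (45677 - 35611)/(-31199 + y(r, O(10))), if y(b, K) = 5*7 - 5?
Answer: -10066/31169 ≈ -0.32295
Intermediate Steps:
O(Q) = 0
y(b, K) = 30 (y(b, K) = 35 - 5 = 30)
(45677 - 35611)/(-31199 + y(r, O(10))) = (45677 - 35611)/(-31199 + 30) = 10066/(-31169) = 10066*(-1/31169) = -10066/31169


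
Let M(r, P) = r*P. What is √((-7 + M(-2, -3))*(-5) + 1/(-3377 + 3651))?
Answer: √375654/274 ≈ 2.2369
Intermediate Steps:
M(r, P) = P*r
√((-7 + M(-2, -3))*(-5) + 1/(-3377 + 3651)) = √((-7 - 3*(-2))*(-5) + 1/(-3377 + 3651)) = √((-7 + 6)*(-5) + 1/274) = √(-1*(-5) + 1/274) = √(5 + 1/274) = √(1371/274) = √375654/274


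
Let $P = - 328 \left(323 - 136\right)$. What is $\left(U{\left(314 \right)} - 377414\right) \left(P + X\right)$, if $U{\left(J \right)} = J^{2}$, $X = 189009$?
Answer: $-35597530514$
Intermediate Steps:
$P = -61336$ ($P = \left(-328\right) 187 = -61336$)
$\left(U{\left(314 \right)} - 377414\right) \left(P + X\right) = \left(314^{2} - 377414\right) \left(-61336 + 189009\right) = \left(98596 - 377414\right) 127673 = \left(-278818\right) 127673 = -35597530514$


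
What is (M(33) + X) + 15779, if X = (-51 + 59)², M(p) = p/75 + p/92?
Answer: 36440737/2300 ≈ 15844.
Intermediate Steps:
M(p) = 167*p/6900 (M(p) = p*(1/75) + p*(1/92) = p/75 + p/92 = 167*p/6900)
X = 64 (X = 8² = 64)
(M(33) + X) + 15779 = ((167/6900)*33 + 64) + 15779 = (1837/2300 + 64) + 15779 = 149037/2300 + 15779 = 36440737/2300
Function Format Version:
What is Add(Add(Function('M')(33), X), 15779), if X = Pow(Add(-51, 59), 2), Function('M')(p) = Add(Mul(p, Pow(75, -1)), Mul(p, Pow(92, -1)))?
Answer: Rational(36440737, 2300) ≈ 15844.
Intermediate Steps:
Function('M')(p) = Mul(Rational(167, 6900), p) (Function('M')(p) = Add(Mul(p, Rational(1, 75)), Mul(p, Rational(1, 92))) = Add(Mul(Rational(1, 75), p), Mul(Rational(1, 92), p)) = Mul(Rational(167, 6900), p))
X = 64 (X = Pow(8, 2) = 64)
Add(Add(Function('M')(33), X), 15779) = Add(Add(Mul(Rational(167, 6900), 33), 64), 15779) = Add(Add(Rational(1837, 2300), 64), 15779) = Add(Rational(149037, 2300), 15779) = Rational(36440737, 2300)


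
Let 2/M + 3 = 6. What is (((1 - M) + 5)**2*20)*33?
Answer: 56320/3 ≈ 18773.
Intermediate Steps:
M = 2/3 (M = 2/(-3 + 6) = 2/3 ≈ 0.66667)
(((1 - M) + 5)**2*20)*33 = (((1 - 1*2/3) + 5)**2*20)*33 = (((1 - 2/3) + 5)**2*20)*33 = ((1/3 + 5)**2*20)*33 = ((16/3)**2*20)*33 = ((256/9)*20)*33 = (5120/9)*33 = 56320/3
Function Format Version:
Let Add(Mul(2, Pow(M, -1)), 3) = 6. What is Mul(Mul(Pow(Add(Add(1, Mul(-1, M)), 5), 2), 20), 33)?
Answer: Rational(56320, 3) ≈ 18773.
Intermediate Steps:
M = Rational(2, 3) (M = Mul(2, Pow(Add(-3, 6), -1)) = Mul(2, Pow(3, -1)) = Mul(2, Rational(1, 3)) = Rational(2, 3) ≈ 0.66667)
Mul(Mul(Pow(Add(Add(1, Mul(-1, M)), 5), 2), 20), 33) = Mul(Mul(Pow(Add(Add(1, Mul(-1, Rational(2, 3))), 5), 2), 20), 33) = Mul(Mul(Pow(Add(Add(1, Rational(-2, 3)), 5), 2), 20), 33) = Mul(Mul(Pow(Add(Rational(1, 3), 5), 2), 20), 33) = Mul(Mul(Pow(Rational(16, 3), 2), 20), 33) = Mul(Mul(Rational(256, 9), 20), 33) = Mul(Rational(5120, 9), 33) = Rational(56320, 3)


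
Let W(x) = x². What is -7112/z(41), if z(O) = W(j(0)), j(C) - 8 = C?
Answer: -889/8 ≈ -111.13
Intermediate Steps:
j(C) = 8 + C
z(O) = 64 (z(O) = (8 + 0)² = 8² = 64)
-7112/z(41) = -7112/64 = -7112*1/64 = -889/8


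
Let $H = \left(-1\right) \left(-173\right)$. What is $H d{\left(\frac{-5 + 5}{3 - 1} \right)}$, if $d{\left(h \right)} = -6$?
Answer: $-1038$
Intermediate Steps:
$H = 173$
$H d{\left(\frac{-5 + 5}{3 - 1} \right)} = 173 \left(-6\right) = -1038$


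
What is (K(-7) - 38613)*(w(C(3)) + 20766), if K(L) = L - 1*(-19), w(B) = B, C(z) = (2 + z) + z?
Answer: -801897174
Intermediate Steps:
C(z) = 2 + 2*z
K(L) = 19 + L (K(L) = L + 19 = 19 + L)
(K(-7) - 38613)*(w(C(3)) + 20766) = ((19 - 7) - 38613)*((2 + 2*3) + 20766) = (12 - 38613)*((2 + 6) + 20766) = -38601*(8 + 20766) = -38601*20774 = -801897174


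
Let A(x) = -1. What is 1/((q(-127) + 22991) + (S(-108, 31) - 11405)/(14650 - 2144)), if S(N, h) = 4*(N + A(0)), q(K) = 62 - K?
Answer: 12506/289877239 ≈ 4.3142e-5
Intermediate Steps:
S(N, h) = -4 + 4*N (S(N, h) = 4*(N - 1) = 4*(-1 + N) = -4 + 4*N)
1/((q(-127) + 22991) + (S(-108, 31) - 11405)/(14650 - 2144)) = 1/(((62 - 1*(-127)) + 22991) + ((-4 + 4*(-108)) - 11405)/(14650 - 2144)) = 1/(((62 + 127) + 22991) + ((-4 - 432) - 11405)/12506) = 1/((189 + 22991) + (-436 - 11405)*(1/12506)) = 1/(23180 - 11841*1/12506) = 1/(23180 - 11841/12506) = 1/(289877239/12506) = 12506/289877239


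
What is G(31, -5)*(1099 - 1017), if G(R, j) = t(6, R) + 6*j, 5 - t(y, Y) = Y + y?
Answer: -5084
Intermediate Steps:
t(y, Y) = 5 - Y - y (t(y, Y) = 5 - (Y + y) = 5 + (-Y - y) = 5 - Y - y)
G(R, j) = -1 - R + 6*j (G(R, j) = (5 - R - 1*6) + 6*j = (5 - R - 6) + 6*j = (-1 - R) + 6*j = -1 - R + 6*j)
G(31, -5)*(1099 - 1017) = (-1 - 1*31 + 6*(-5))*(1099 - 1017) = (-1 - 31 - 30)*82 = -62*82 = -5084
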